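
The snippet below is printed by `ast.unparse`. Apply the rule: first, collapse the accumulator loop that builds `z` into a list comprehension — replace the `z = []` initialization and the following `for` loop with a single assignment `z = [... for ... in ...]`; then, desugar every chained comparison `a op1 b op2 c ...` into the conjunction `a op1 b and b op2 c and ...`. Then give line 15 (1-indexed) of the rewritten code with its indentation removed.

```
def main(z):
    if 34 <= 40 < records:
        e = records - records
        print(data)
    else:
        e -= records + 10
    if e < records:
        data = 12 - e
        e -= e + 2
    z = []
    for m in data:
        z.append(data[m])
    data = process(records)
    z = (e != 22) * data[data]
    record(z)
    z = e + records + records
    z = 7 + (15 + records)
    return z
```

Transformed code:
def main(z):
    if 34 <= 40 and 40 < records:
        e = records - records
        print(data)
    else:
        e -= records + 10
    if e < records:
        data = 12 - e
        e -= e + 2
    z = [data[m] for m in data]
    data = process(records)
    z = (e != 22) * data[data]
    record(z)
    z = e + records + records
    z = 7 + (15 + records)
    return z

z = 7 + (15 + records)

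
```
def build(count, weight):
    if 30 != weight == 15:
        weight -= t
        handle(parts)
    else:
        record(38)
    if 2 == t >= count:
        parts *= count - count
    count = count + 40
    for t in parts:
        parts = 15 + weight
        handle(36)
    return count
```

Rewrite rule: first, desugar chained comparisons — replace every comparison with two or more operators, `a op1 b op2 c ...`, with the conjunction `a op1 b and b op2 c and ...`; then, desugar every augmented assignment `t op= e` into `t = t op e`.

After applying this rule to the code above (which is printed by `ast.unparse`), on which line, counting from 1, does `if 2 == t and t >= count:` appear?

Transformed code:
def build(count, weight):
    if 30 != weight and weight == 15:
        weight = weight - t
        handle(parts)
    else:
        record(38)
    if 2 == t and t >= count:
        parts = parts * (count - count)
    count = count + 40
    for t in parts:
        parts = 15 + weight
        handle(36)
    return count

7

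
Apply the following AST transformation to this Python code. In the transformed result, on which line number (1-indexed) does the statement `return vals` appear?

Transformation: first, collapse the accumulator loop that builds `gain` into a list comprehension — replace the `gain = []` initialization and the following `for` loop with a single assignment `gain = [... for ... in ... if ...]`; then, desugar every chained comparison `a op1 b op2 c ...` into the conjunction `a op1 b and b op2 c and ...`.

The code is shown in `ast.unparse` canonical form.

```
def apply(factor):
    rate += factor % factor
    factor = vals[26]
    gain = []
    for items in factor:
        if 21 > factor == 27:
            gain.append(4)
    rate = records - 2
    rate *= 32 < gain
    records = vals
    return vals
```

Transformed code:
def apply(factor):
    rate += factor % factor
    factor = vals[26]
    gain = [4 for items in factor if 21 > factor and factor == 27]
    rate = records - 2
    rate *= 32 < gain
    records = vals
    return vals

8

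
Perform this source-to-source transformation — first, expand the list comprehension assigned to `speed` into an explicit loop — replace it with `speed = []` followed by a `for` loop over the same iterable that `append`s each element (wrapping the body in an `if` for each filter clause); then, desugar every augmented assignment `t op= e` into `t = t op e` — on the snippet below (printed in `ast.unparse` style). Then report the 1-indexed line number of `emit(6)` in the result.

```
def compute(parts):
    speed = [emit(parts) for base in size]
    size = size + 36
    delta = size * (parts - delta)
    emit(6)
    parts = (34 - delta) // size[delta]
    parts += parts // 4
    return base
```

7

Transformed code:
def compute(parts):
    speed = []
    for base in size:
        speed.append(emit(parts))
    size = size + 36
    delta = size * (parts - delta)
    emit(6)
    parts = (34 - delta) // size[delta]
    parts = parts + parts // 4
    return base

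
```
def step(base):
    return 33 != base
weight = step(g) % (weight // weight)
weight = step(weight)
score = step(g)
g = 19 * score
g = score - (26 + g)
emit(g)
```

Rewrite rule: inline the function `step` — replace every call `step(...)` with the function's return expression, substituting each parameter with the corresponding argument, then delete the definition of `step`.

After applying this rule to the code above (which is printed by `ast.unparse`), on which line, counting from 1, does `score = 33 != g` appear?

3

Transformed code:
weight = (33 != g) % (weight // weight)
weight = 33 != weight
score = 33 != g
g = 19 * score
g = score - (26 + g)
emit(g)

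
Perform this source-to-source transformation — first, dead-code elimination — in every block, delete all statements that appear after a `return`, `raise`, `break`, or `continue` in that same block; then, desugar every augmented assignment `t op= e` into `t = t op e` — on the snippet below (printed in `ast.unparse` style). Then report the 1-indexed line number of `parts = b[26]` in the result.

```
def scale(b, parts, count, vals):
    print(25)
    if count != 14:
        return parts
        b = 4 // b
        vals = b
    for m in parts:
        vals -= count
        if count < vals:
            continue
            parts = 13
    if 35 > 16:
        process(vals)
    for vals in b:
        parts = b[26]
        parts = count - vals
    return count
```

Transformed code:
def scale(b, parts, count, vals):
    print(25)
    if count != 14:
        return parts
    for m in parts:
        vals = vals - count
        if count < vals:
            continue
    if 35 > 16:
        process(vals)
    for vals in b:
        parts = b[26]
        parts = count - vals
    return count

12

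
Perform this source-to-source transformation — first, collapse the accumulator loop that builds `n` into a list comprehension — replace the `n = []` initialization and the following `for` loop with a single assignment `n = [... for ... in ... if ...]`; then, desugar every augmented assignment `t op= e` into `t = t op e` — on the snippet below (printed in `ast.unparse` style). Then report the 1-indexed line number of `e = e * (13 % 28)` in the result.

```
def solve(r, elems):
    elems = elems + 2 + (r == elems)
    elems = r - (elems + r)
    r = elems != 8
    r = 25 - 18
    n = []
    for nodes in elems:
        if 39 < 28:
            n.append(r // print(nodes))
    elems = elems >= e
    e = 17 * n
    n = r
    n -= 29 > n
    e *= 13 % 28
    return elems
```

Transformed code:
def solve(r, elems):
    elems = elems + 2 + (r == elems)
    elems = r - (elems + r)
    r = elems != 8
    r = 25 - 18
    n = [r // print(nodes) for nodes in elems if 39 < 28]
    elems = elems >= e
    e = 17 * n
    n = r
    n = n - (29 > n)
    e = e * (13 % 28)
    return elems

11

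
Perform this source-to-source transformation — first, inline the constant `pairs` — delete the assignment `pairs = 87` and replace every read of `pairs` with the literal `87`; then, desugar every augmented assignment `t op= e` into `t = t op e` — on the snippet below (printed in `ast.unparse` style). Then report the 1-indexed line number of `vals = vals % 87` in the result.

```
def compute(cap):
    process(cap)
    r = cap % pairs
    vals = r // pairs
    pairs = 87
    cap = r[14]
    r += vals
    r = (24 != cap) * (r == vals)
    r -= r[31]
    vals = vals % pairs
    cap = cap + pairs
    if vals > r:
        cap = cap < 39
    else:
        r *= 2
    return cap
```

Transformed code:
def compute(cap):
    process(cap)
    r = cap % 87
    vals = r // 87
    cap = r[14]
    r = r + vals
    r = (24 != cap) * (r == vals)
    r = r - r[31]
    vals = vals % 87
    cap = cap + 87
    if vals > r:
        cap = cap < 39
    else:
        r = r * 2
    return cap

9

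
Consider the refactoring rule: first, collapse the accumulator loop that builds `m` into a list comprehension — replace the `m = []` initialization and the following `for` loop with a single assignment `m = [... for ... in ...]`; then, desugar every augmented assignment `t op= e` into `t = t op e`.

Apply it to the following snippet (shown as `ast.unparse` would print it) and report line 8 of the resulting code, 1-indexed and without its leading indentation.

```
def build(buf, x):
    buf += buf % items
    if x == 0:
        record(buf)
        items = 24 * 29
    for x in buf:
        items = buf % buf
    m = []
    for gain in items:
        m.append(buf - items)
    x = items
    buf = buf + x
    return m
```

m = [buf - items for gain in items]

Transformed code:
def build(buf, x):
    buf = buf + buf % items
    if x == 0:
        record(buf)
        items = 24 * 29
    for x in buf:
        items = buf % buf
    m = [buf - items for gain in items]
    x = items
    buf = buf + x
    return m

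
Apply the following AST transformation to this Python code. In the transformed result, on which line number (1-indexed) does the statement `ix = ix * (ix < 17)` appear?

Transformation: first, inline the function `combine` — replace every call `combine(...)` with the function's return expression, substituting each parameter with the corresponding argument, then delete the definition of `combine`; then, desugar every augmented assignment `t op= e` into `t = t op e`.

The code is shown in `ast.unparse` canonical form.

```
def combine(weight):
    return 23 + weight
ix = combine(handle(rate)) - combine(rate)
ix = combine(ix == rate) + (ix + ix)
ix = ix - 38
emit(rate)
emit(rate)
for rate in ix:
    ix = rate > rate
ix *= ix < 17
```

Transformed code:
ix = 23 + handle(rate) - (23 + rate)
ix = 23 + (ix == rate) + (ix + ix)
ix = ix - 38
emit(rate)
emit(rate)
for rate in ix:
    ix = rate > rate
ix = ix * (ix < 17)

8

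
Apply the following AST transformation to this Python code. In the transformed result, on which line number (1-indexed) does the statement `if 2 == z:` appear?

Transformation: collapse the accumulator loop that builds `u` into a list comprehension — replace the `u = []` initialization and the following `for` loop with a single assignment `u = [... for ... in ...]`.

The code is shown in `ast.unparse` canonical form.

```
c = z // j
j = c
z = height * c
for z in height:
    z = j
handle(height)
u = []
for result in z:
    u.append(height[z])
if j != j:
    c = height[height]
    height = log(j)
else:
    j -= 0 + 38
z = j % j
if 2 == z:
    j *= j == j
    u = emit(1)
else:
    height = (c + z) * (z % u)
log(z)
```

Transformed code:
c = z // j
j = c
z = height * c
for z in height:
    z = j
handle(height)
u = [height[z] for result in z]
if j != j:
    c = height[height]
    height = log(j)
else:
    j -= 0 + 38
z = j % j
if 2 == z:
    j *= j == j
    u = emit(1)
else:
    height = (c + z) * (z % u)
log(z)

14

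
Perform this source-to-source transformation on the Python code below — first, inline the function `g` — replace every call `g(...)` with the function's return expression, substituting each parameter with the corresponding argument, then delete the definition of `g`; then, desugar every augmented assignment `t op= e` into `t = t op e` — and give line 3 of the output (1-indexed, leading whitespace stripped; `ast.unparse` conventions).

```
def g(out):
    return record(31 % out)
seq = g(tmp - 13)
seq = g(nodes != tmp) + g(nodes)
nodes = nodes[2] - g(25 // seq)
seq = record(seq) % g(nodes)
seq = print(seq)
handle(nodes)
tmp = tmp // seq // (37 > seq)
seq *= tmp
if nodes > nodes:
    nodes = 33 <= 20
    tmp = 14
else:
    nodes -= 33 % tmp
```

nodes = nodes[2] - record(31 % (25 // seq))

Transformed code:
seq = record(31 % (tmp - 13))
seq = record(31 % (nodes != tmp)) + record(31 % nodes)
nodes = nodes[2] - record(31 % (25 // seq))
seq = record(seq) % record(31 % nodes)
seq = print(seq)
handle(nodes)
tmp = tmp // seq // (37 > seq)
seq = seq * tmp
if nodes > nodes:
    nodes = 33 <= 20
    tmp = 14
else:
    nodes = nodes - 33 % tmp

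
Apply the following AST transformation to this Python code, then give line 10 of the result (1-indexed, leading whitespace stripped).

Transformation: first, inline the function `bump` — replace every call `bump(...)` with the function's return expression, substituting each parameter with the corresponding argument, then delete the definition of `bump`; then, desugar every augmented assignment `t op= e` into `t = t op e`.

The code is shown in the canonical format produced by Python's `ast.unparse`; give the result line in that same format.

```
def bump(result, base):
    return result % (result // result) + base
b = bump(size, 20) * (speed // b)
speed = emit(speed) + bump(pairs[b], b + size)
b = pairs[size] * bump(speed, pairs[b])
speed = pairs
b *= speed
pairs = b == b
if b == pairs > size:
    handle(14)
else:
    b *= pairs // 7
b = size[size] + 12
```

Transformed code:
b = (size % (size // size) + 20) * (speed // b)
speed = emit(speed) + (pairs[b] % (pairs[b] // pairs[b]) + (b + size))
b = pairs[size] * (speed % (speed // speed) + pairs[b])
speed = pairs
b = b * speed
pairs = b == b
if b == pairs > size:
    handle(14)
else:
    b = b * (pairs // 7)
b = size[size] + 12

b = b * (pairs // 7)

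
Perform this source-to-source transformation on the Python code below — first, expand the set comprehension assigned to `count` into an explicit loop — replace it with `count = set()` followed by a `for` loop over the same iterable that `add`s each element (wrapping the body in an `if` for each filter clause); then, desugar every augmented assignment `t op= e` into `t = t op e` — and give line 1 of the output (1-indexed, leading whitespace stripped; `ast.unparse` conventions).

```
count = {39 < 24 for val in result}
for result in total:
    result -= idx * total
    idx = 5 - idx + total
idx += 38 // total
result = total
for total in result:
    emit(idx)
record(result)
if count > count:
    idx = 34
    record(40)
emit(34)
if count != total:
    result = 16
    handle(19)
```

Transformed code:
count = set()
for val in result:
    count.add(39 < 24)
for result in total:
    result = result - idx * total
    idx = 5 - idx + total
idx = idx + 38 // total
result = total
for total in result:
    emit(idx)
record(result)
if count > count:
    idx = 34
    record(40)
emit(34)
if count != total:
    result = 16
    handle(19)

count = set()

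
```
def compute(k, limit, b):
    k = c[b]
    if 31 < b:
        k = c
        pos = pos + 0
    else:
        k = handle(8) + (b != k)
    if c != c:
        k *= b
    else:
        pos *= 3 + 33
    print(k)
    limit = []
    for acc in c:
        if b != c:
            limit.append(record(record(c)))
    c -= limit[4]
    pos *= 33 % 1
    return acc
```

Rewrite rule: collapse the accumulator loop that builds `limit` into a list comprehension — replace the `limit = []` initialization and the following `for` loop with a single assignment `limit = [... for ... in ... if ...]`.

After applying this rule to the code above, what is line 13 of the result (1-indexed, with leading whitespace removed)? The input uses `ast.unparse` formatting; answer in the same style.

Transformed code:
def compute(k, limit, b):
    k = c[b]
    if 31 < b:
        k = c
        pos = pos + 0
    else:
        k = handle(8) + (b != k)
    if c != c:
        k *= b
    else:
        pos *= 3 + 33
    print(k)
    limit = [record(record(c)) for acc in c if b != c]
    c -= limit[4]
    pos *= 33 % 1
    return acc

limit = [record(record(c)) for acc in c if b != c]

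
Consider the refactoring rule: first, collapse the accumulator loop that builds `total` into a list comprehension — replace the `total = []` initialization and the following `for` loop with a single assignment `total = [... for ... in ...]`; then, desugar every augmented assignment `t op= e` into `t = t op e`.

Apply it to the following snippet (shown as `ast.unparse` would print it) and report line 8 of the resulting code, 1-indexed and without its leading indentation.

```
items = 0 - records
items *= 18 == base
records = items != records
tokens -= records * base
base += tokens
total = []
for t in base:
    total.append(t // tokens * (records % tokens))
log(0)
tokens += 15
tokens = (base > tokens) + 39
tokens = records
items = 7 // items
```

tokens = tokens + 15

Transformed code:
items = 0 - records
items = items * (18 == base)
records = items != records
tokens = tokens - records * base
base = base + tokens
total = [t // tokens * (records % tokens) for t in base]
log(0)
tokens = tokens + 15
tokens = (base > tokens) + 39
tokens = records
items = 7 // items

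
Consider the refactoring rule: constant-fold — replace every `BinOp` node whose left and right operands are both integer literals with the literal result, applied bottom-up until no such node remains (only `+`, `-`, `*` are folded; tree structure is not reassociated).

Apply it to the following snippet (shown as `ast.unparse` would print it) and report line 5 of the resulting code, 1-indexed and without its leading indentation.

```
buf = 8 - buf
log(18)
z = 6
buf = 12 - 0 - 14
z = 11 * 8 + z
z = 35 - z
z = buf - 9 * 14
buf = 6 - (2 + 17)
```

z = 88 + z

Transformed code:
buf = 8 - buf
log(18)
z = 6
buf = -2
z = 88 + z
z = 35 - z
z = buf - 126
buf = -13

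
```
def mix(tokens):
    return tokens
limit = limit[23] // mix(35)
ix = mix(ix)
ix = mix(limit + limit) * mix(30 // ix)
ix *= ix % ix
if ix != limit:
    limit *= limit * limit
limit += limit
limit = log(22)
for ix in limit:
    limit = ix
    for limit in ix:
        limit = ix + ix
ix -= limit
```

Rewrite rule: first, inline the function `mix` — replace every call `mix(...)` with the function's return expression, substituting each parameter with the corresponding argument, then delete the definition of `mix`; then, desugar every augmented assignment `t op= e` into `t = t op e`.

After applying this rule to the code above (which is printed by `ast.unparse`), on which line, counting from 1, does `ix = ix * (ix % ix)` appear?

4

Transformed code:
limit = limit[23] // 35
ix = ix
ix = (limit + limit) * (30 // ix)
ix = ix * (ix % ix)
if ix != limit:
    limit = limit * (limit * limit)
limit = limit + limit
limit = log(22)
for ix in limit:
    limit = ix
    for limit in ix:
        limit = ix + ix
ix = ix - limit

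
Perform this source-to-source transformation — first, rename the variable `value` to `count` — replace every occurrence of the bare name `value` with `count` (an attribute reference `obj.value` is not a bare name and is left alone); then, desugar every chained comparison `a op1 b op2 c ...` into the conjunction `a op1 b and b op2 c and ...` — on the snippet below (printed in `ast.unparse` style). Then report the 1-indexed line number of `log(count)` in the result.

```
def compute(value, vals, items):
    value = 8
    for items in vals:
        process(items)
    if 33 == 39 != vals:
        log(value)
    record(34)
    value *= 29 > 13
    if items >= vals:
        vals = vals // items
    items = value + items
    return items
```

Transformed code:
def compute(count, vals, items):
    count = 8
    for items in vals:
        process(items)
    if 33 == 39 and 39 != vals:
        log(count)
    record(34)
    count *= 29 > 13
    if items >= vals:
        vals = vals // items
    items = count + items
    return items

6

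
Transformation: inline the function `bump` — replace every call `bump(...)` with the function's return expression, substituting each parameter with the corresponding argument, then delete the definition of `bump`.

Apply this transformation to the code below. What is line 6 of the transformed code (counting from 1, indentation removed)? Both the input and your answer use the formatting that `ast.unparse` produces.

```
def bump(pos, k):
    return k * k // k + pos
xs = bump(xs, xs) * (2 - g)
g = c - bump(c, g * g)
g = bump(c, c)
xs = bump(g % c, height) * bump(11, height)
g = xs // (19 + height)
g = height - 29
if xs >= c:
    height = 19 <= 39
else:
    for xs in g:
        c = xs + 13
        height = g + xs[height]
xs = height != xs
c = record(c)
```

g = height - 29

Transformed code:
xs = (xs * xs // xs + xs) * (2 - g)
g = c - (g * g * (g * g) // (g * g) + c)
g = c * c // c + c
xs = (height * height // height + g % c) * (height * height // height + 11)
g = xs // (19 + height)
g = height - 29
if xs >= c:
    height = 19 <= 39
else:
    for xs in g:
        c = xs + 13
        height = g + xs[height]
xs = height != xs
c = record(c)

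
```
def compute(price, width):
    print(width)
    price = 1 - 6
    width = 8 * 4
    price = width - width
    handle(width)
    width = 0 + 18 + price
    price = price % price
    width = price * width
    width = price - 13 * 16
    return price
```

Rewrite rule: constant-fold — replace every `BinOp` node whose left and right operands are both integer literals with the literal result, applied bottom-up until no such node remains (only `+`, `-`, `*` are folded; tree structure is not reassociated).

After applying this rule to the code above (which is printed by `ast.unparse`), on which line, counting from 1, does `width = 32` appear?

Transformed code:
def compute(price, width):
    print(width)
    price = -5
    width = 32
    price = width - width
    handle(width)
    width = 18 + price
    price = price % price
    width = price * width
    width = price - 208
    return price

4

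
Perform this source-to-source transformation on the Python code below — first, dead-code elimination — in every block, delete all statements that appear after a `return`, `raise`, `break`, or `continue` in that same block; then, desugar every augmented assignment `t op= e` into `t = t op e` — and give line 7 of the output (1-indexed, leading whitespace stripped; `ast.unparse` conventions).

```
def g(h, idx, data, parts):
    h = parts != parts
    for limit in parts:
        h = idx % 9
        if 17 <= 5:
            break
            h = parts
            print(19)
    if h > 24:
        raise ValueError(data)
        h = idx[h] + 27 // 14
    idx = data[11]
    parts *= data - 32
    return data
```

Transformed code:
def g(h, idx, data, parts):
    h = parts != parts
    for limit in parts:
        h = idx % 9
        if 17 <= 5:
            break
    if h > 24:
        raise ValueError(data)
    idx = data[11]
    parts = parts * (data - 32)
    return data

if h > 24:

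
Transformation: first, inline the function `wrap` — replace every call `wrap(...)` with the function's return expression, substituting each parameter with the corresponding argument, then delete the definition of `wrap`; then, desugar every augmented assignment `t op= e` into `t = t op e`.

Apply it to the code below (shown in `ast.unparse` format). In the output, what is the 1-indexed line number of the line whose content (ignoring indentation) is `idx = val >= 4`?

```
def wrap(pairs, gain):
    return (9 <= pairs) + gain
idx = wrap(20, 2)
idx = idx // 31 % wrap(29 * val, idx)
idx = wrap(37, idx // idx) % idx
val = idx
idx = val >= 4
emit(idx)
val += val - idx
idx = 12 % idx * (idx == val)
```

5

Transformed code:
idx = (9 <= 20) + 2
idx = idx // 31 % ((9 <= 29 * val) + idx)
idx = ((9 <= 37) + idx // idx) % idx
val = idx
idx = val >= 4
emit(idx)
val = val + (val - idx)
idx = 12 % idx * (idx == val)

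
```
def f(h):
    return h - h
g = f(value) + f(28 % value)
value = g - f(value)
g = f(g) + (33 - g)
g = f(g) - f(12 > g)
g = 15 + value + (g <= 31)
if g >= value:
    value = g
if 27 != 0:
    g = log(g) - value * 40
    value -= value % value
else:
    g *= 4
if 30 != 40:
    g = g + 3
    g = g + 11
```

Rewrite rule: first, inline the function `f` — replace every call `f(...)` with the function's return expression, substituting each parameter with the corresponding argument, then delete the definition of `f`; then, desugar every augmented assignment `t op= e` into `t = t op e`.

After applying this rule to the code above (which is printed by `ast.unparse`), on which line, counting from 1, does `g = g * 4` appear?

Transformed code:
g = value - value + (28 % value - 28 % value)
value = g - (value - value)
g = g - g + (33 - g)
g = g - g - ((12 > g) - (12 > g))
g = 15 + value + (g <= 31)
if g >= value:
    value = g
if 27 != 0:
    g = log(g) - value * 40
    value = value - value % value
else:
    g = g * 4
if 30 != 40:
    g = g + 3
    g = g + 11

12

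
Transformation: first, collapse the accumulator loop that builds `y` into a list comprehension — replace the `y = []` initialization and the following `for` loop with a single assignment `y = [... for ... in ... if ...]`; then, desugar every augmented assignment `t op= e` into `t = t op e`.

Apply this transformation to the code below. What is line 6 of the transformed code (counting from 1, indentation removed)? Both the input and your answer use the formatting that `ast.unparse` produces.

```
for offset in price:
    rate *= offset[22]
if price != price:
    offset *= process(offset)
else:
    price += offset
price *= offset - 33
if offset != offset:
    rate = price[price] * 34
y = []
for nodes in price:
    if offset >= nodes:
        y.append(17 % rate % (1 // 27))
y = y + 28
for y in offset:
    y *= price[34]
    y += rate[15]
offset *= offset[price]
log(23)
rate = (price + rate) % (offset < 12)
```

Transformed code:
for offset in price:
    rate = rate * offset[22]
if price != price:
    offset = offset * process(offset)
else:
    price = price + offset
price = price * (offset - 33)
if offset != offset:
    rate = price[price] * 34
y = [17 % rate % (1 // 27) for nodes in price if offset >= nodes]
y = y + 28
for y in offset:
    y = y * price[34]
    y = y + rate[15]
offset = offset * offset[price]
log(23)
rate = (price + rate) % (offset < 12)

price = price + offset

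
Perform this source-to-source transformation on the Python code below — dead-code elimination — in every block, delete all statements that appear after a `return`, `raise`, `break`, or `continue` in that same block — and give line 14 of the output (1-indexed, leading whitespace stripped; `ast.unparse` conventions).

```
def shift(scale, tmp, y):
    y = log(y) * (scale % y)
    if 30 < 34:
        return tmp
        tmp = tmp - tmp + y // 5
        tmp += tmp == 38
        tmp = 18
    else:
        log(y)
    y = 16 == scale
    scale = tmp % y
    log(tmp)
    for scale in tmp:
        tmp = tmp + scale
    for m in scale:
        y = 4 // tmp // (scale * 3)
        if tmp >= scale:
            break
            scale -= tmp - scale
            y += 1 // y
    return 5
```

if tmp >= scale:

Transformed code:
def shift(scale, tmp, y):
    y = log(y) * (scale % y)
    if 30 < 34:
        return tmp
    else:
        log(y)
    y = 16 == scale
    scale = tmp % y
    log(tmp)
    for scale in tmp:
        tmp = tmp + scale
    for m in scale:
        y = 4 // tmp // (scale * 3)
        if tmp >= scale:
            break
    return 5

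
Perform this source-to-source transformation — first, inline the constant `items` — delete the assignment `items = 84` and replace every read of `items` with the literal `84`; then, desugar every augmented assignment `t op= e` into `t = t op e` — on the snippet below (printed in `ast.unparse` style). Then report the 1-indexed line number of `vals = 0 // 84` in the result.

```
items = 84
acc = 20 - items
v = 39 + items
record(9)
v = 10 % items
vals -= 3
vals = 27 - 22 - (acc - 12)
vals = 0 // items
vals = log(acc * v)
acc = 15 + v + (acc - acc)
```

7

Transformed code:
acc = 20 - 84
v = 39 + 84
record(9)
v = 10 % 84
vals = vals - 3
vals = 27 - 22 - (acc - 12)
vals = 0 // 84
vals = log(acc * v)
acc = 15 + v + (acc - acc)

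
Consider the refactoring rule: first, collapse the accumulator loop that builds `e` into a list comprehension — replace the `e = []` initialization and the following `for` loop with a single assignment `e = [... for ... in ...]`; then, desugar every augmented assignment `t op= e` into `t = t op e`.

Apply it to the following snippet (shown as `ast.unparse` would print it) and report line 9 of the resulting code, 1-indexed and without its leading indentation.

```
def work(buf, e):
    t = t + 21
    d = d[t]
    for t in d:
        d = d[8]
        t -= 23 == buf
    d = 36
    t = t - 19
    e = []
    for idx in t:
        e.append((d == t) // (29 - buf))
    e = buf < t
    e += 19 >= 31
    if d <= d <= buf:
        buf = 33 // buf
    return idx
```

e = [(d == t) // (29 - buf) for idx in t]

Transformed code:
def work(buf, e):
    t = t + 21
    d = d[t]
    for t in d:
        d = d[8]
        t = t - (23 == buf)
    d = 36
    t = t - 19
    e = [(d == t) // (29 - buf) for idx in t]
    e = buf < t
    e = e + (19 >= 31)
    if d <= d <= buf:
        buf = 33 // buf
    return idx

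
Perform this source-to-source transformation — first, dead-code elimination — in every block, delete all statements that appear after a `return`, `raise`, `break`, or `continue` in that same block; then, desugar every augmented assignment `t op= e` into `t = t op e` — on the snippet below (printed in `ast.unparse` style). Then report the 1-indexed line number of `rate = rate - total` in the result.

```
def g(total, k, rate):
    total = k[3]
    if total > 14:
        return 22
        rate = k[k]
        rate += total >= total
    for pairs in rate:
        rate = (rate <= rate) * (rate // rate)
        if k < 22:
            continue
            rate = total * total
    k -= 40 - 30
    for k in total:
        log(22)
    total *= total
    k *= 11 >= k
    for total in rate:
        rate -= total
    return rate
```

Transformed code:
def g(total, k, rate):
    total = k[3]
    if total > 14:
        return 22
    for pairs in rate:
        rate = (rate <= rate) * (rate // rate)
        if k < 22:
            continue
    k = k - (40 - 30)
    for k in total:
        log(22)
    total = total * total
    k = k * (11 >= k)
    for total in rate:
        rate = rate - total
    return rate

15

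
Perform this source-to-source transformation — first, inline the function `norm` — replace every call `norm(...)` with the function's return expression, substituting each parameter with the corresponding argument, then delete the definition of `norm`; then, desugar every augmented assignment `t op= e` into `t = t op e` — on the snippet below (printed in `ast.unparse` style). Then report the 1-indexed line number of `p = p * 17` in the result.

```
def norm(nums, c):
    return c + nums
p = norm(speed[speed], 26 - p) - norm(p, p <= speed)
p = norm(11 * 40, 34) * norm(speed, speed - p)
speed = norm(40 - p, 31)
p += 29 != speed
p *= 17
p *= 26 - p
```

5

Transformed code:
p = 26 - p + speed[speed] - ((p <= speed) + p)
p = (34 + 11 * 40) * (speed - p + speed)
speed = 31 + (40 - p)
p = p + (29 != speed)
p = p * 17
p = p * (26 - p)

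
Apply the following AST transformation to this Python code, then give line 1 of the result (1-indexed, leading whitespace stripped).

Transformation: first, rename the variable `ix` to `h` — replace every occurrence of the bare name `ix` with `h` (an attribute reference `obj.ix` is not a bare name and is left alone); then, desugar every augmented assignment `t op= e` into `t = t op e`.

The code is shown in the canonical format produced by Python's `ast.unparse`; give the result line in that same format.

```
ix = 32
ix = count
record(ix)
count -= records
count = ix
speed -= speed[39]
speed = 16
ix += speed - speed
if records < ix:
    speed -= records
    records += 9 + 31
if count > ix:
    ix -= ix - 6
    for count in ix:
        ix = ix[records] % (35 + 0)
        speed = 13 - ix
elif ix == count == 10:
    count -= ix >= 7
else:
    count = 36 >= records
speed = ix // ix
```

Transformed code:
h = 32
h = count
record(h)
count = count - records
count = h
speed = speed - speed[39]
speed = 16
h = h + (speed - speed)
if records < h:
    speed = speed - records
    records = records + (9 + 31)
if count > h:
    h = h - (h - 6)
    for count in h:
        h = h[records] % (35 + 0)
        speed = 13 - h
elif h == count == 10:
    count = count - (h >= 7)
else:
    count = 36 >= records
speed = h // h

h = 32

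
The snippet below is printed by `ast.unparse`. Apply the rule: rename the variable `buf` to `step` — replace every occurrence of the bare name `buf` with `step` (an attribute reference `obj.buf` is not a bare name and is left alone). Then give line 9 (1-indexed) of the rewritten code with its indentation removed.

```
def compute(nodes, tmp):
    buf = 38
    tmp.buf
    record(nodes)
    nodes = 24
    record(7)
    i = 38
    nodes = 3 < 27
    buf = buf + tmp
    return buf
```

Transformed code:
def compute(nodes, tmp):
    step = 38
    tmp.buf
    record(nodes)
    nodes = 24
    record(7)
    i = 38
    nodes = 3 < 27
    step = step + tmp
    return step

step = step + tmp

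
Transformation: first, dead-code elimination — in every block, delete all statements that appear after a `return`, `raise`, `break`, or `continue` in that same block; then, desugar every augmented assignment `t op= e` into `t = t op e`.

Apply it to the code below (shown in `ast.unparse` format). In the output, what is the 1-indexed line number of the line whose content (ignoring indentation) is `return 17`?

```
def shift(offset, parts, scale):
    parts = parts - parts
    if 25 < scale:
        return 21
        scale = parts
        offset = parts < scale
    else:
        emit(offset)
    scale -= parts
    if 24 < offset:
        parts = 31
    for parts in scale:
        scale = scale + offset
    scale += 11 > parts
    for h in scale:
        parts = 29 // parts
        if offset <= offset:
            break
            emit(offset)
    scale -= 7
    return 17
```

18

Transformed code:
def shift(offset, parts, scale):
    parts = parts - parts
    if 25 < scale:
        return 21
    else:
        emit(offset)
    scale = scale - parts
    if 24 < offset:
        parts = 31
    for parts in scale:
        scale = scale + offset
    scale = scale + (11 > parts)
    for h in scale:
        parts = 29 // parts
        if offset <= offset:
            break
    scale = scale - 7
    return 17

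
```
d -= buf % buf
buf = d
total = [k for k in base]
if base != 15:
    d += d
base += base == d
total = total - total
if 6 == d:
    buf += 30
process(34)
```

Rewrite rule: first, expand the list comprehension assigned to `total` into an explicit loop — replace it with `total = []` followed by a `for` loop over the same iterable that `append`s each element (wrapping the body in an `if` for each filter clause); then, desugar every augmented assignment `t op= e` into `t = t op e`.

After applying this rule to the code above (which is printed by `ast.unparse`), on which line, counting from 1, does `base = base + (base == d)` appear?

8

Transformed code:
d = d - buf % buf
buf = d
total = []
for k in base:
    total.append(k)
if base != 15:
    d = d + d
base = base + (base == d)
total = total - total
if 6 == d:
    buf = buf + 30
process(34)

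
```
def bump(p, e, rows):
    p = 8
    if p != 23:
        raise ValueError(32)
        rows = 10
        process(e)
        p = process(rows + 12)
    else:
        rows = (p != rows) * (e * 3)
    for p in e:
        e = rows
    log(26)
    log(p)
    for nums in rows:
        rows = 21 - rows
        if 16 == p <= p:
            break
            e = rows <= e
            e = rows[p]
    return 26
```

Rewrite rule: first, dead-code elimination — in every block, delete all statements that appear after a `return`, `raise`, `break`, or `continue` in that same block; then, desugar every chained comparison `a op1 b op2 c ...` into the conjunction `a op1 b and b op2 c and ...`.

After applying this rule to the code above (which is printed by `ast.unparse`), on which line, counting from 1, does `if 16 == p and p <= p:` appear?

13

Transformed code:
def bump(p, e, rows):
    p = 8
    if p != 23:
        raise ValueError(32)
    else:
        rows = (p != rows) * (e * 3)
    for p in e:
        e = rows
    log(26)
    log(p)
    for nums in rows:
        rows = 21 - rows
        if 16 == p and p <= p:
            break
    return 26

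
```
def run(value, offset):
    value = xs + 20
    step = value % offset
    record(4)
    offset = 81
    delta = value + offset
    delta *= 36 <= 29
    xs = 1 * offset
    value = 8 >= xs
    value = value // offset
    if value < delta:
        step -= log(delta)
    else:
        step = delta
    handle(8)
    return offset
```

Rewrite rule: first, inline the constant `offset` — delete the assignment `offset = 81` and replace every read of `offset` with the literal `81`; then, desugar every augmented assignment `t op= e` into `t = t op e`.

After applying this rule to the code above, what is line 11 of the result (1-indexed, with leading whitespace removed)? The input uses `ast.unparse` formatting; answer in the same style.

Transformed code:
def run(value, offset):
    value = xs + 20
    step = value % 81
    record(4)
    delta = value + 81
    delta = delta * (36 <= 29)
    xs = 1 * 81
    value = 8 >= xs
    value = value // 81
    if value < delta:
        step = step - log(delta)
    else:
        step = delta
    handle(8)
    return 81

step = step - log(delta)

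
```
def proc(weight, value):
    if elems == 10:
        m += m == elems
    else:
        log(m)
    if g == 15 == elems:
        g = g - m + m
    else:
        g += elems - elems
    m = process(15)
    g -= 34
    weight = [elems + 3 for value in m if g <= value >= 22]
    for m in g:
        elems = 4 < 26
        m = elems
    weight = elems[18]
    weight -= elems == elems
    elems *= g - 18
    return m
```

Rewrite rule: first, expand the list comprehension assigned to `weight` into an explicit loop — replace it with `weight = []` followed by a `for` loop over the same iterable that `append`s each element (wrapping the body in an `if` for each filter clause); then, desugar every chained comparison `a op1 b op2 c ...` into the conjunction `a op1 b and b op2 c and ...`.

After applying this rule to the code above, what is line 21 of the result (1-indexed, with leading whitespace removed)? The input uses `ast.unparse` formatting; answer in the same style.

elems *= g - 18

Transformed code:
def proc(weight, value):
    if elems == 10:
        m += m == elems
    else:
        log(m)
    if g == 15 and 15 == elems:
        g = g - m + m
    else:
        g += elems - elems
    m = process(15)
    g -= 34
    weight = []
    for value in m:
        if g <= value and value >= 22:
            weight.append(elems + 3)
    for m in g:
        elems = 4 < 26
        m = elems
    weight = elems[18]
    weight -= elems == elems
    elems *= g - 18
    return m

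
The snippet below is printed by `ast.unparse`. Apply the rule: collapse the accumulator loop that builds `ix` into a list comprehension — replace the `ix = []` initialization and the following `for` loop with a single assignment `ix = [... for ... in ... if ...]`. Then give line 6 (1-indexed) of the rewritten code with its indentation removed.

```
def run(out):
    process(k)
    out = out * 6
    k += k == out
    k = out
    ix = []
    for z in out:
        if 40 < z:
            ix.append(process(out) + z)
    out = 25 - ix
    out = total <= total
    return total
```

ix = [process(out) + z for z in out if 40 < z]

Transformed code:
def run(out):
    process(k)
    out = out * 6
    k += k == out
    k = out
    ix = [process(out) + z for z in out if 40 < z]
    out = 25 - ix
    out = total <= total
    return total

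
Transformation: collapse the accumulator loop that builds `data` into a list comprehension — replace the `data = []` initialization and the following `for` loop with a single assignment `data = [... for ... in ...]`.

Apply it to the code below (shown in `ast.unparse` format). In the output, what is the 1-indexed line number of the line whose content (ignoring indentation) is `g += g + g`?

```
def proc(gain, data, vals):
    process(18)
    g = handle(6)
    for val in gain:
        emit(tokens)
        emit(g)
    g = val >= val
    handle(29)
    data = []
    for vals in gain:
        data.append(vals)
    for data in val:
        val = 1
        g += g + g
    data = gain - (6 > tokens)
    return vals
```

12

Transformed code:
def proc(gain, data, vals):
    process(18)
    g = handle(6)
    for val in gain:
        emit(tokens)
        emit(g)
    g = val >= val
    handle(29)
    data = [vals for vals in gain]
    for data in val:
        val = 1
        g += g + g
    data = gain - (6 > tokens)
    return vals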